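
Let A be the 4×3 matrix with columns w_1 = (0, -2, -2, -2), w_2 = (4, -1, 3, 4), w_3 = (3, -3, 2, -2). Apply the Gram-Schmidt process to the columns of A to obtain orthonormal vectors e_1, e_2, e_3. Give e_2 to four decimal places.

e_1 = w_1/‖w_1‖ = (0, -2, -2, -2)/3.4641 = (0.0000, -0.5774, -0.5774, -0.5774).
r_{12} = e_1·w_2 = -3.4641.
u_2 = w_2 + 3.4641·e_1 = (4.0000, -3.0000, 1.0000, 2.0000).
‖u_2‖ = 5.4772, so e_2 = (0.7303, -0.5477, 0.1826, 0.3651).

e_2 = (0.7303, -0.5477, 0.1826, 0.3651)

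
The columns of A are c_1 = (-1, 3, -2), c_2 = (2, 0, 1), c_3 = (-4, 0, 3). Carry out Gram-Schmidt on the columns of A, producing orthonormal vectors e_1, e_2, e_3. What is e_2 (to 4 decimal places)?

e_1 = c_1/‖c_1‖ = (-1, 3, -2)/3.7417 = (-0.2673, 0.8018, -0.5345).
r_{12} = e_1·c_2 = -1.0690.
u_2 = c_2 + 1.0690·e_1 = (1.7143, 0.8571, 0.4286).
‖u_2‖ = 1.9640, so e_2 = (0.8729, 0.4364, 0.2182).

e_2 = (0.8729, 0.4364, 0.2182)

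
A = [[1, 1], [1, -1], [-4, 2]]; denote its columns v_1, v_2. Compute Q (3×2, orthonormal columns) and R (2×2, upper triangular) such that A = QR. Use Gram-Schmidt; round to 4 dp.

e_1 = v_1/‖v_1‖ = (1, 1, -4)/4.2426 = (0.2357, 0.2357, -0.9428).
r_{12} = e_1·v_2 = -1.8856.
u_2 = v_2 + 1.8856·e_1 = (1.4444, -0.5556, 0.2222).
‖u_2‖ = 1.5635, so e_2 = (0.9239, -0.3553, 0.1421).

Q = [[0.2357, 0.9239], [0.2357, -0.3553], [-0.9428, 0.1421]], R = [[4.2426, -1.8856], [0.0000, 1.5635]]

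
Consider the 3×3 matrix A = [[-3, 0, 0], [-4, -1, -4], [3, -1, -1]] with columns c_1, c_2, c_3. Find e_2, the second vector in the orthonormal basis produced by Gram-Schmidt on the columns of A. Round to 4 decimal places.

e_2 = (0.0629, -0.6286, -0.7752)

c_1 = (-3, -4, 3); ‖c_1‖ = 5.8310, so e_1 = (-0.5145, -0.6860, 0.5145).
e_1·c_2 = (-0.5145)·0 + (-0.6860)·(-1) + 0.5145·(-1) = 0.1715.
u_2 = c_2 − 0.1715·e_1 = (0.0882, -0.8824, -1.0882).
‖u_2‖ = 1.4038, so e_2 = (0.0629, -0.6286, -0.7752).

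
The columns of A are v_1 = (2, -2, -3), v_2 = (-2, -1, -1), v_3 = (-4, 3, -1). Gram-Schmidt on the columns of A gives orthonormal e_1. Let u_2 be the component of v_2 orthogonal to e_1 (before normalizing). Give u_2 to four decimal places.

v_1 = (2, -2, -3); ‖v_1‖ = 4.1231, so e_1 = (0.4851, -0.4851, -0.7276).
e_1·v_2 = 0.4851·(-2) + (-0.4851)·(-1) + (-0.7276)·(-1) = 0.2425.
u_2 = v_2 − 0.2425·e_1 = (-2.1176, -0.8824, -0.8235).

u_2 = (-2.1176, -0.8824, -0.8235)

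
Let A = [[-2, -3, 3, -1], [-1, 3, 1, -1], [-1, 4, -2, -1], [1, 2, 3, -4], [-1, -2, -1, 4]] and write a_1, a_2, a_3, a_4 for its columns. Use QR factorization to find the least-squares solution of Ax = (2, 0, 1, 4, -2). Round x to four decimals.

q_1 = a_1/‖a_1‖ = (-2, -1, -1, 1, -1)/2.8284 = (-0.7071, -0.3536, -0.3536, 0.3536, -0.3536).
r_{12} = q_1·a_2 = 1.0607.
u_2 = a_2 − 1.0607·q_1 = (-2.2500, 3.3750, 4.3750, 1.6250, -1.6250).
‖u_2‖ = 6.3934, so q_2 = (-0.3519, 0.5279, 0.6843, 0.2542, -0.2542).
r_{13} = q_1·a_3 = -0.3536; r_{23} = q_2·a_3 = -0.8798.
u_3 = a_3 + 0.3536·q_1 + 0.8798·q_2 = (2.4404, 1.3394, -1.5229, 3.3486, -1.3486).
‖u_3‖ = 4.8063, so q_3 = (0.5077, 0.2787, -0.3169, 0.6967, -0.2806).
r_{14} = q_1·a_4 = -1.4142; r_{24} = q_2·a_4 = -2.8936; r_{34} = q_3·a_4 = -4.3788.
u_4 = a_4 + 1.4142·q_1 + 2.8936·q_2 + 4.3788·q_3 = (-0.7951, 1.2478, -0.9073, 0.2862, 1.5359).
‖u_4‖ = 2.3352, so q_4 = (-0.3405, 0.5343, -0.3885, 0.1226, 0.6577).
Qᵀb = (0.3536, 1.5055, 4.0466, -1.8946).
Back-substitute: x_4 = -1.8946/2.3352 = -0.8113.
x_3 = (4.0466 + 4.3788·(-0.8113))/4.8063 = 0.1028.
x_2 = (1.5055 + 0.8798·0.1028 + 2.8936·(-0.8113))/6.3934 = -0.1176.
x_1 = (0.3536 − 1.0607·(-0.1176) + 0.3536·0.1028 + 1.4142·(-0.8113))/2.8284 = -0.2237.

x = (-0.2237, -0.1176, 0.1028, -0.8113)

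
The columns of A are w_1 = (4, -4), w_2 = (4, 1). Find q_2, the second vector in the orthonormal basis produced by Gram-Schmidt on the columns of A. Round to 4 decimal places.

q_2 = (0.7071, 0.7071)

w_1 = (4, -4); ‖w_1‖ = 5.6569, so q_1 = (0.7071, -0.7071).
q_1·w_2 = 0.7071·4 + (-0.7071)·1 = 2.1213.
u_2 = w_2 − 2.1213·q_1 = (2.5000, 2.5000).
‖u_2‖ = 3.5355, so q_2 = (0.7071, 0.7071).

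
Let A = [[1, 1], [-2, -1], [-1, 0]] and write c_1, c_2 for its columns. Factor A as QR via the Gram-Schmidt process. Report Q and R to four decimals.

Q = [[0.4082, 0.7071], [-0.8165, 0.0000], [-0.4082, 0.7071]], R = [[2.4495, 1.2247], [0.0000, 0.7071]]

e_1 = c_1/‖c_1‖ = (1, -2, -1)/2.4495 = (0.4082, -0.8165, -0.4082).
r_{12} = e_1·c_2 = 1.2247.
u_2 = c_2 − 1.2247·e_1 = (0.5000, 0.0000, 0.5000).
‖u_2‖ = 0.7071, so e_2 = (0.7071, 0.0000, 0.7071).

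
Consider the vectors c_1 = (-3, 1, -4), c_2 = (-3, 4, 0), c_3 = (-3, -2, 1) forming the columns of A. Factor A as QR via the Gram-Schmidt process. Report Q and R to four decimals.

Q = [[-0.5883, -0.3487, -0.7295], [0.1961, 0.8137, -0.5472], [-0.7845, 0.4650, 0.4104]], R = [[5.0990, 2.5495, 0.5883], [0.0000, 4.3012, -0.1162], [0.0000, 0.0000, 3.6933]]

c_1 = (-3, 1, -4); ‖c_1‖ = 5.0990, so q_1 = (-0.5883, 0.1961, -0.7845).
q_1·c_2 = (-0.5883)·(-3) + 0.1961·4 + (-0.7845)·0 = 2.5495.
u_2 = c_2 − 2.5495·q_1 = (-1.5000, 3.5000, 2.0000).
‖u_2‖ = 4.3012, so q_2 = (-0.3487, 0.8137, 0.4650).
q_1·c_3 = (-0.5883)·(-3) + 0.1961·(-2) + (-0.7845)·1 = 0.5883; q_2·c_3 = (-0.3487)·(-3) + 0.8137·(-2) + 0.4650·1 = -0.1162.
u_3 = c_3 − 0.5883·q_1 + 0.1162·q_2 = (-2.6944, -2.0208, 1.5156).
‖u_3‖ = 3.6933, so q_3 = (-0.7295, -0.5472, 0.4104).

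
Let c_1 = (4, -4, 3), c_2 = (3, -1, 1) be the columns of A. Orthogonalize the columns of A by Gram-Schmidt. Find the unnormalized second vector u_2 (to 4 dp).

u_2 = (1.1463, 0.8537, -0.3902)

e_1 = c_1/‖c_1‖ = (4, -4, 3)/6.4031 = (0.6247, -0.6247, 0.4685).
r_{12} = e_1·c_2 = 2.9673.
u_2 = c_2 − 2.9673·e_1 = (1.1463, 0.8537, -0.3902).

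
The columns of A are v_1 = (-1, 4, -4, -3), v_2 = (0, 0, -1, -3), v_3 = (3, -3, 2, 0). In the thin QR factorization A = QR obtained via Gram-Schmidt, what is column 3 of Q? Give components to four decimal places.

v_1 = (-1, 4, -4, -3); ‖v_1‖ = 6.4807, so e_1 = (-0.1543, 0.6172, -0.6172, -0.4629).
e_1·v_2 = (-0.1543)·0 + 0.6172·0 + (-0.6172)·(-1) + (-0.4629)·(-3) = 2.0059.
u_2 = v_2 − 2.0059·e_1 = (0.3095, -1.2381, 0.2381, -2.0714).
‖u_2‖ = 2.4446, so e_2 = (0.1266, -0.5065, 0.0974, -0.8473).
e_1·v_3 = (-0.1543)·3 + 0.6172·(-3) + (-0.6172)·2 + (-0.4629)·0 = -3.5490; e_2·v_3 = 0.1266·3 + (-0.5065)·(-3) + 0.0974·2 + (-0.8473)·0 = 2.0940.
u_3 = v_3 + 3.5490·e_1 − 2.0940·e_2 = (2.1873, 0.2510, -0.3944, 0.1315).
‖u_3‖ = 2.2405, so e_3 = (0.9762, 0.1120, -0.1760, 0.0587).

e_3 = (0.9762, 0.1120, -0.1760, 0.0587)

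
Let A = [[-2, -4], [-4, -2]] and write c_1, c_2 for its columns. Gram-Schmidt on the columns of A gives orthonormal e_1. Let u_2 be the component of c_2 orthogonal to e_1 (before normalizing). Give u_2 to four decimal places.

u_2 = (-2.4000, 1.2000)

e_1 = c_1/‖c_1‖ = (-2, -4)/4.4721 = (-0.4472, -0.8944).
r_{12} = e_1·c_2 = 3.5777.
u_2 = c_2 − 3.5777·e_1 = (-2.4000, 1.2000).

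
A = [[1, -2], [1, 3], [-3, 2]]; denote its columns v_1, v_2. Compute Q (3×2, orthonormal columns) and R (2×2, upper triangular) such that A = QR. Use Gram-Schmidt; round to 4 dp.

Q = [[0.3015, -0.4027], [0.3015, 0.9002], [-0.9045, 0.1658]], R = [[3.3166, -1.5076], [0.0000, 3.8376]]

q_1 = v_1/‖v_1‖ = (1, 1, -3)/3.3166 = (0.3015, 0.3015, -0.9045).
r_{12} = q_1·v_2 = -1.5076.
u_2 = v_2 + 1.5076·q_1 = (-1.5455, 3.4545, 0.6364).
‖u_2‖ = 3.8376, so q_2 = (-0.4027, 0.9002, 0.1658).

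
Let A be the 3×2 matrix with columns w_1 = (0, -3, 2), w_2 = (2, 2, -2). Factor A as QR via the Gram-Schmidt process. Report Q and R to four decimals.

w_1 = (0, -3, 2); ‖w_1‖ = 3.6056, so e_1 = (0.0000, -0.8321, 0.5547).
e_1·w_2 = 0.0000·2 + (-0.8321)·2 + 0.5547·(-2) = -2.7735.
u_2 = w_2 + 2.7735·e_1 = (2.0000, -0.3077, -0.4615).
‖u_2‖ = 2.0755, so e_2 = (0.9636, -0.1482, -0.2224).

Q = [[0.0000, 0.9636], [-0.8321, -0.1482], [0.5547, -0.2224]], R = [[3.6056, -2.7735], [0.0000, 2.0755]]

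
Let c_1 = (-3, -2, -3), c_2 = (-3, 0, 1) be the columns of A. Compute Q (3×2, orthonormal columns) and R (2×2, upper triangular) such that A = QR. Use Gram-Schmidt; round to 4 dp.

c_1 = (-3, -2, -3); ‖c_1‖ = 4.6904, so e_1 = (-0.6396, -0.4264, -0.6396).
e_1·c_2 = (-0.6396)·(-3) + (-0.4264)·0 + (-0.6396)·1 = 1.2792.
u_2 = c_2 − 1.2792·e_1 = (-2.1818, 0.5455, 1.8182).
‖u_2‖ = 2.8920, so e_2 = (-0.7544, 0.1886, 0.6287).

Q = [[-0.6396, -0.7544], [-0.4264, 0.1886], [-0.6396, 0.6287]], R = [[4.6904, 1.2792], [0.0000, 2.8920]]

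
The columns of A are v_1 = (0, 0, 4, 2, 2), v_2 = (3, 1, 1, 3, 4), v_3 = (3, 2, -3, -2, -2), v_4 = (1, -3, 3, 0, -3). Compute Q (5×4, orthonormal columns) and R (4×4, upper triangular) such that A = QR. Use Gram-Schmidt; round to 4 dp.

e_1 = v_1/‖v_1‖ = (0, 0, 4, 2, 2)/4.8990 = (0.0000, 0.0000, 0.8165, 0.4082, 0.4082).
r_{12} = e_1·v_2 = 3.6742.
u_2 = v_2 − 3.6742·e_1 = (3.0000, 1.0000, -2.0000, 1.5000, 2.5000).
‖u_2‖ = 4.7434, so e_2 = (0.6325, 0.2108, -0.4216, 0.3162, 0.5270).
r_{13} = e_1·v_3 = -4.0825; r_{23} = e_2·v_3 = 1.8974.
u_3 = v_3 + 4.0825·e_1 − 1.8974·e_2 = (1.8000, 1.6000, 1.1333, -0.9333, -1.3333).
‖u_3‖ = 3.1198, so e_3 = (0.5770, 0.5128, 0.3633, -0.2992, -0.4274).
r_{14} = e_1·v_4 = 1.2247; r_{24} = e_2·v_4 = -2.8460; r_{34} = e_3·v_4 = 1.4103.
u_4 = v_4 − 1.2247·e_1 + 2.8460·e_2 − 1.4103·e_3 = (1.9863, -3.1233, 0.2877, 0.8219, -1.3973).
‖u_4‖ = 4.0510, so e_4 = (0.4903, -0.7710, 0.0710, 0.2029, -0.3449).

Q = [[0.0000, 0.6325, 0.5770, 0.4903], [0.0000, 0.2108, 0.5128, -0.7710], [0.8165, -0.4216, 0.3633, 0.0710], [0.4082, 0.3162, -0.2992, 0.2029], [0.4082, 0.5270, -0.4274, -0.3449]], R = [[4.8990, 3.6742, -4.0825, 1.2247], [0.0000, 4.7434, 1.8974, -2.8460], [0.0000, 0.0000, 3.1198, 1.4103], [0.0000, 0.0000, 0.0000, 4.0510]]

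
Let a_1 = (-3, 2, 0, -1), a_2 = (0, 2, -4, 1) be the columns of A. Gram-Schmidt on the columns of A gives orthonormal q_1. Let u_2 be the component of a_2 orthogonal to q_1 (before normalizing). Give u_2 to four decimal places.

a_1 = (-3, 2, 0, -1); ‖a_1‖ = 3.7417, so q_1 = (-0.8018, 0.5345, 0.0000, -0.2673).
q_1·a_2 = (-0.8018)·0 + 0.5345·2 + 0.0000·(-4) + (-0.2673)·1 = 0.8018.
u_2 = a_2 − 0.8018·q_1 = (0.6429, 1.5714, -4.0000, 1.2143).

u_2 = (0.6429, 1.5714, -4.0000, 1.2143)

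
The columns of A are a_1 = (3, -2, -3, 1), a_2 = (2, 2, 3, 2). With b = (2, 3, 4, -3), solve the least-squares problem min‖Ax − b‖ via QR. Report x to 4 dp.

x = (-0.5131, 0.6397)

a_1 = (3, -2, -3, 1); ‖a_1‖ = 4.7958, so q_1 = (0.6255, -0.4170, -0.6255, 0.2085).
q_1·a_2 = 0.6255·2 + (-0.4170)·2 + (-0.6255)·3 + 0.2085·2 = -1.0426.
u_2 = a_2 + 1.0426·q_1 = (2.6522, 1.5652, 2.3478, 2.2174).
‖u_2‖ = 4.4624, so q_2 = (0.5943, 0.3508, 0.5261, 0.4969).
Qᵀb = (-3.1277, 2.8548).
Back-substitute: x_2 = 2.8548/4.4624 = 0.6397.
x_1 = (-3.1277 + 1.0426·0.6397)/4.7958 = -0.5131.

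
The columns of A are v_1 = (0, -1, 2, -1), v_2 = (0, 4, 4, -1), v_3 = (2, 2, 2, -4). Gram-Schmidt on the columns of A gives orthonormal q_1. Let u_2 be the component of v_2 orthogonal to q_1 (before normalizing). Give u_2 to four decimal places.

q_1 = v_1/‖v_1‖ = (0, -1, 2, -1)/2.4495 = (0.0000, -0.4082, 0.8165, -0.4082).
r_{12} = q_1·v_2 = 2.0412.
u_2 = v_2 − 2.0412·q_1 = (0.0000, 4.8333, 2.3333, -0.1667).

u_2 = (0.0000, 4.8333, 2.3333, -0.1667)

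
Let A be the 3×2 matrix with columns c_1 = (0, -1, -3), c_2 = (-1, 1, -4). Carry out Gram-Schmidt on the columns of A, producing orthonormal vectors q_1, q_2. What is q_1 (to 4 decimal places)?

c_1 = (0, -1, -3); ‖c_1‖ = 3.1623, so q_1 = (0.0000, -0.3162, -0.9487).

q_1 = (0.0000, -0.3162, -0.9487)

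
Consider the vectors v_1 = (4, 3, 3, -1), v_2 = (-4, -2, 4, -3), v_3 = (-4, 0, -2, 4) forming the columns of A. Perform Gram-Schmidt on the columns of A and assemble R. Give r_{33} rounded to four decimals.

e_1 = v_1/‖v_1‖ = (4, 3, 3, -1)/5.9161 = (0.6761, 0.5071, 0.5071, -0.1690).
r_{12} = e_1·v_2 = -1.1832.
u_2 = v_2 + 1.1832·e_1 = (-3.2000, -1.4000, 4.6000, -3.2000).
‖u_2‖ = 6.6030, so e_2 = (-0.4846, -0.2120, 0.6966, -0.4846).
r_{13} = e_1·v_3 = -4.3948; r_{23} = e_2·v_3 = -1.3933.
u_3 = v_3 + 4.3948·e_1 + 1.3933·e_2 = (-1.7038, 1.9332, 1.1992, 2.5819).
r_{33} = ‖u_3‖ = 3.8398.

r_{33} = 3.8398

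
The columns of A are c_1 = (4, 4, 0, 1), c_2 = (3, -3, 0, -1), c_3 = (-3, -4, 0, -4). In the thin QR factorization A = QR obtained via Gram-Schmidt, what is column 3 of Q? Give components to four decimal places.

c_1 = (4, 4, 0, 1); ‖c_1‖ = 5.7446, so e_1 = (0.6963, 0.6963, 0.0000, 0.1741).
e_1·c_2 = 0.6963·3 + 0.6963·(-3) + 0.0000·0 + 0.1741·(-1) = -0.1741.
u_2 = c_2 + 0.1741·e_1 = (3.1212, -2.8788, 0.0000, -0.9697).
‖u_2‖ = 4.3554, so e_2 = (0.7166, -0.6610, 0.0000, -0.2226).
e_1·c_3 = 0.6963·(-3) + 0.6963·(-4) + 0.0000·0 + 0.1741·(-4) = -5.5705; e_2·c_3 = 0.7166·(-3) + (-0.6610)·(-4) + 0.0000·0 + (-0.2226)·(-4) = 1.3846.
u_3 = c_3 + 5.5705·e_1 − 1.3846·e_2 = (-0.1134, 0.7939, 0.0000, -2.7220).
‖u_3‖ = 2.8377, so e_3 = (-0.0400, 0.2798, 0.0000, -0.9592).

e_3 = (-0.0400, 0.2798, 0.0000, -0.9592)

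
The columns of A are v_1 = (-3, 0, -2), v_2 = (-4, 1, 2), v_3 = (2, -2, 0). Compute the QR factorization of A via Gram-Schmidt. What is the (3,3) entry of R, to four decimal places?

v_1 = (-3, 0, -2); ‖v_1‖ = 3.6056, so e_1 = (-0.8321, 0.0000, -0.5547).
e_1·v_2 = (-0.8321)·(-4) + 0.0000·1 + (-0.5547)·2 = 2.2188.
u_2 = v_2 − 2.2188·e_1 = (-2.1538, 1.0000, 3.2308).
‖u_2‖ = 4.0096, so e_2 = (-0.5372, 0.2494, 0.8058).
e_1·v_3 = (-0.8321)·2 + 0.0000·(-2) + (-0.5547)·0 = -1.6641; e_2·v_3 = (-0.5372)·2 + 0.2494·(-2) + 0.8058·0 = -1.5731.
u_3 = v_3 + 1.6641·e_1 + 1.5731·e_2 = (-0.2297, -1.6077, 0.3445).
r_{33} = ‖u_3‖ = 1.6601.

r_{33} = 1.6601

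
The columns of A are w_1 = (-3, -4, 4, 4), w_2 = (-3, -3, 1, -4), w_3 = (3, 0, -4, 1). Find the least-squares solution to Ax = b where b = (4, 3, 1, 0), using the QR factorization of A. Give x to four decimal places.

w_1 = (-3, -4, 4, 4); ‖w_1‖ = 7.5498, so q_1 = (-0.3974, -0.5298, 0.5298, 0.5298).
q_1·w_2 = (-0.3974)·(-3) + (-0.5298)·(-3) + 0.5298·1 + 0.5298·(-4) = 1.1921.
u_2 = w_2 − 1.1921·q_1 = (-2.5263, -2.3684, 0.3684, -4.6316).
‖u_2‖ = 5.7947, so q_2 = (-0.4360, -0.4087, 0.0636, -0.7993).
q_1·w_3 = (-0.3974)·3 + (-0.5298)·0 + 0.5298·(-4) + 0.5298·1 = -2.7815; q_2·w_3 = (-0.4360)·3 + (-0.4087)·0 + 0.0636·(-4) + (-0.7993)·1 = -2.3615.
u_3 = w_3 + 2.7815·q_1 + 2.3615·q_2 = (0.8652, -2.4389, -2.3762, 0.5862).
‖u_3‖ = 3.5618, so q_3 = (0.2429, -0.6847, -0.6671, 0.1646).
Qᵀb = (-2.6491, -2.9064, -1.7497).
Back-substitute: x_3 = -1.7497/3.5618 = -0.4912.
x_2 = (-2.9064 + 2.3615·(-0.4912))/5.7947 = -0.7018.
x_1 = (-2.6491 − 1.1921·(-0.7018) + 2.7815·(-0.4912))/7.5498 = -0.4211.

x = (-0.4211, -0.7018, -0.4912)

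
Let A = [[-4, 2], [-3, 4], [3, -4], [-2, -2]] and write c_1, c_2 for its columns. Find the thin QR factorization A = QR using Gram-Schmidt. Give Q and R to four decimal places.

Q = [[-0.6489, -0.2153], [-0.4867, 0.4066], [0.4867, -0.4066], [-0.3244, -0.7893]], R = [[6.1644, -4.5422], [0.0000, 4.4010]]

q_1 = c_1/‖c_1‖ = (-4, -3, 3, -2)/6.1644 = (-0.6489, -0.4867, 0.4867, -0.3244).
r_{12} = q_1·c_2 = -4.5422.
u_2 = c_2 + 4.5422·q_1 = (-0.9474, 1.7895, -1.7895, -3.4737).
‖u_2‖ = 4.4010, so q_2 = (-0.2153, 0.4066, -0.4066, -0.7893).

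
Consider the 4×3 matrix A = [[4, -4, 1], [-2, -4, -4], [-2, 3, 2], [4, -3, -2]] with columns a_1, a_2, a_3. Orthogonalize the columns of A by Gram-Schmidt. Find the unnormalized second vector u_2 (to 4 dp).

u_2 = (-1.4000, -5.3000, 1.7000, -0.4000)

a_1 = (4, -2, -2, 4); ‖a_1‖ = 6.3246, so q_1 = (0.6325, -0.3162, -0.3162, 0.6325).
q_1·a_2 = 0.6325·(-4) + (-0.3162)·(-4) + (-0.3162)·3 + 0.6325·(-3) = -4.1110.
u_2 = a_2 + 4.1110·q_1 = (-1.4000, -5.3000, 1.7000, -0.4000).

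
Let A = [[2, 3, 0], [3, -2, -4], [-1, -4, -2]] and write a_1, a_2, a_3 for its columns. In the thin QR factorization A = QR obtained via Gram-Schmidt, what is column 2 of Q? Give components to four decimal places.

a_1 = (2, 3, -1); ‖a_1‖ = 3.7417, so e_1 = (0.5345, 0.8018, -0.2673).
e_1·a_2 = 0.5345·3 + 0.8018·(-2) + (-0.2673)·(-4) = 1.0690.
u_2 = a_2 − 1.0690·e_1 = (2.4286, -2.8571, -3.7143).
‖u_2‖ = 5.2780, so e_2 = (0.4601, -0.5413, -0.7037).

e_2 = (0.4601, -0.5413, -0.7037)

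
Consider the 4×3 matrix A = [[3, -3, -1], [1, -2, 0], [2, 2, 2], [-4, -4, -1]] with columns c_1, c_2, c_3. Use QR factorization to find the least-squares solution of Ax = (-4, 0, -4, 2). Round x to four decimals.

c_1 = (3, 1, 2, -4); ‖c_1‖ = 5.4772, so q_1 = (0.5477, 0.1826, 0.3651, -0.7303).
q_1·c_2 = 0.5477·(-3) + 0.1826·(-2) + 0.3651·2 + (-0.7303)·(-4) = 1.6432.
u_2 = c_2 − 1.6432·q_1 = (-3.9000, -2.3000, 1.4000, -2.8000).
‖u_2‖ = 5.5045, so q_2 = (-0.7085, -0.4178, 0.2543, -0.5087).
q_1·c_3 = 0.5477·(-1) + 0.1826·0 + 0.3651·2 + (-0.7303)·(-1) = 0.9129; q_2·c_3 = (-0.7085)·(-1) + (-0.4178)·0 + 0.2543·2 + (-0.5087)·(-1) = 1.7258.
u_3 = c_3 − 0.9129·q_1 − 1.7258·q_2 = (-0.2772, 0.5545, 1.2277, 0.5446).
‖u_3‖ = 1.4792, so q_3 = (-0.1874, 0.3748, 0.8300, 0.3681).
Qᵀb = (-5.1121, 0.7993, -1.8340).
Back-substitute: x_3 = -1.8340/1.4792 = -1.2398.
x_2 = (0.7993 − 1.7258·(-1.2398))/5.5045 = 0.5339.
x_1 = (-5.1121 − 1.6432·0.5339 − 0.9129·(-1.2398))/5.4772 = -0.8869.

x = (-0.8869, 0.5339, -1.2398)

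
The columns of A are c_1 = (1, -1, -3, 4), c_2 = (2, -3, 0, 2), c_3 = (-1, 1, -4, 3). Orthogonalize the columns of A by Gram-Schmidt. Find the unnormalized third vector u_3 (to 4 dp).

c_1 = (1, -1, -3, 4); ‖c_1‖ = 5.1962, so q_1 = (0.1925, -0.1925, -0.5774, 0.7698).
q_1·c_2 = 0.1925·2 + (-0.1925)·(-3) + (-0.5774)·0 + 0.7698·2 = 2.5019.
u_2 = c_2 − 2.5019·q_1 = (1.5185, -2.5185, 1.4444, 0.0741).
‖u_2‖ = 3.2773, so q_2 = (0.4633, -0.7685, 0.4407, 0.0226).
q_1·c_3 = 0.1925·(-1) + (-0.1925)·1 + (-0.5774)·(-4) + 0.7698·3 = 4.2339; q_2·c_3 = 0.4633·(-1) + (-0.7685)·1 + 0.4407·(-4) + 0.0226·3 = -2.9270.
u_3 = c_3 − 4.2339·q_1 + 2.9270·q_2 = (-0.4586, -0.4345, -0.2655, -0.1931).

u_3 = (-0.4586, -0.4345, -0.2655, -0.1931)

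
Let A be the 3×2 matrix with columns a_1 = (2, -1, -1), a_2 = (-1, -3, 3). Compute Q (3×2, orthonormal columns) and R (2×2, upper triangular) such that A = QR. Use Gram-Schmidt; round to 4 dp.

Q = [[0.8165, -0.0778], [-0.4082, -0.7785], [-0.4082, 0.6228]], R = [[2.4495, -0.8165], [0.0000, 4.2817]]

a_1 = (2, -1, -1); ‖a_1‖ = 2.4495, so e_1 = (0.8165, -0.4082, -0.4082).
e_1·a_2 = 0.8165·(-1) + (-0.4082)·(-3) + (-0.4082)·3 = -0.8165.
u_2 = a_2 + 0.8165·e_1 = (-0.3333, -3.3333, 2.6667).
‖u_2‖ = 4.2817, so e_2 = (-0.0778, -0.7785, 0.6228).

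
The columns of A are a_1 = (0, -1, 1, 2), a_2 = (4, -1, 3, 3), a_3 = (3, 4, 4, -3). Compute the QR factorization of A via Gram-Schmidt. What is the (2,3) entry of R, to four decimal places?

a_1 = (0, -1, 1, 2); ‖a_1‖ = 2.4495, so q_1 = (0.0000, -0.4082, 0.4082, 0.8165).
q_1·a_2 = 0.0000·4 + (-0.4082)·(-1) + 0.4082·3 + 0.8165·3 = 4.0825.
u_2 = a_2 − 4.0825·q_1 = (4.0000, 0.6667, 1.3333, -0.3333).
‖u_2‖ = 4.2817, so q_2 = (0.9342, 0.1557, 0.3114, -0.0778).
r_{23} = q_2·a_3 = 4.9045.

r_{23} = 4.9045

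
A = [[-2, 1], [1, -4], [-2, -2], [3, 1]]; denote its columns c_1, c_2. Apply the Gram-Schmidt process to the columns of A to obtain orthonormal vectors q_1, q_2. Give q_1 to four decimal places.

q_1 = (-0.4714, 0.2357, -0.4714, 0.7071)

c_1 = (-2, 1, -2, 3); ‖c_1‖ = 4.2426, so q_1 = (-0.4714, 0.2357, -0.4714, 0.7071).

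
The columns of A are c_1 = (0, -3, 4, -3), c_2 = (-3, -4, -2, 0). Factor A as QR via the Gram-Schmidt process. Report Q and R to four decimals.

q_1 = c_1/‖c_1‖ = (0, -3, 4, -3)/5.8310 = (0.0000, -0.5145, 0.6860, -0.5145).
r_{12} = q_1·c_2 = 0.6860.
u_2 = c_2 − 0.6860·q_1 = (-3.0000, -3.6471, -2.4706, 0.3529).
‖u_2‖ = 5.3413, so q_2 = (-0.5617, -0.6828, -0.4625, 0.0661).

Q = [[0.0000, -0.5617], [-0.5145, -0.6828], [0.6860, -0.4625], [-0.5145, 0.0661]], R = [[5.8310, 0.6860], [0.0000, 5.3413]]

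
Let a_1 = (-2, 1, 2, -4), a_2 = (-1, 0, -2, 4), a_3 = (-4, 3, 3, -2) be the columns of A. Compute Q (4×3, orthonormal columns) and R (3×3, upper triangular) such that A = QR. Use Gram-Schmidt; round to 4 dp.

a_1 = (-2, 1, 2, -4); ‖a_1‖ = 5.0000, so e_1 = (-0.4000, 0.2000, 0.4000, -0.8000).
e_1·a_2 = (-0.4000)·(-1) + 0.2000·0 + 0.4000·(-2) + (-0.8000)·4 = -3.6000.
u_2 = a_2 + 3.6000·e_1 = (-2.4400, 0.7200, -0.5600, 1.1200).
‖u_2‖ = 2.8355, so e_2 = (-0.8605, 0.2539, -0.1975, 0.3950).
e_1·a_3 = (-0.4000)·(-4) + 0.2000·3 + 0.4000·3 + (-0.8000)·(-2) = 5.0000; e_2·a_3 = (-0.8605)·(-4) + 0.2539·3 + (-0.1975)·3 + 0.3950·(-2) = 2.8214.
u_3 = a_3 − 5.0000·e_1 − 2.8214·e_2 = (0.4279, 1.2836, 1.5572, 0.8856).
‖u_3‖ = 2.2450, so e_3 = (0.1906, 0.5718, 0.6937, 0.3945).

Q = [[-0.4000, -0.8605, 0.1906], [0.2000, 0.2539, 0.5718], [0.4000, -0.1975, 0.6937], [-0.8000, 0.3950, 0.3945]], R = [[5.0000, -3.6000, 5.0000], [0.0000, 2.8355, 2.8214], [0.0000, 0.0000, 2.2450]]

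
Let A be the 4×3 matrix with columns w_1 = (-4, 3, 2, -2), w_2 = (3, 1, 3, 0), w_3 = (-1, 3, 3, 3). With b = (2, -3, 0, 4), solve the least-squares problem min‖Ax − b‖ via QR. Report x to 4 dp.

x = (-1.0213, -0.2889, 0.6027)

w_1 = (-4, 3, 2, -2); ‖w_1‖ = 5.7446, so q_1 = (-0.6963, 0.5222, 0.3482, -0.3482).
q_1·w_2 = (-0.6963)·3 + 0.5222·1 + 0.3482·3 + (-0.3482)·0 = -0.5222.
u_2 = w_2 + 0.5222·q_1 = (2.6364, 1.2727, 3.1818, -0.1818).
‖u_2‖ = 4.3275, so q_2 = (0.6092, 0.2941, 0.7353, -0.0420).
q_1·w_3 = (-0.6963)·(-1) + 0.5222·3 + 0.3482·3 + (-0.3482)·3 = 2.2630; q_2·w_3 = 0.6092·(-1) + 0.2941·3 + 0.7353·3 + (-0.0420)·3 = 2.3528.
u_3 = w_3 − 2.2630·q_1 − 2.3528·q_2 = (-0.8576, 1.1262, 0.4822, 3.8867).
‖u_3‖ = 4.1645, so q_3 = (-0.2059, 0.2704, 0.1158, 0.9333).
Qᵀb = (-4.3519, 0.1681, 2.5100).
Back-substitute: x_3 = 2.5100/4.1645 = 0.6027.
x_2 = (0.1681 − 2.3528·0.6027)/4.3275 = -0.2889.
x_1 = (-4.3519 + 0.5222·(-0.2889) − 2.2630·0.6027)/5.7446 = -1.0213.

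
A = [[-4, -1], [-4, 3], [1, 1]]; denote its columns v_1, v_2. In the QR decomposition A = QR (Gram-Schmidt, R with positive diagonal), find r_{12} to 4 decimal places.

v_1 = (-4, -4, 1); ‖v_1‖ = 5.7446, so q_1 = (-0.6963, -0.6963, 0.1741).
r_{12} = q_1·v_2 = -1.2185.

r_{12} = -1.2185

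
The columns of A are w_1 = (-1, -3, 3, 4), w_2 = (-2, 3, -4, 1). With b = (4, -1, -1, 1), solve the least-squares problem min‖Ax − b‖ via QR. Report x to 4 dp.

e_1 = w_1/‖w_1‖ = (-1, -3, 3, 4)/5.9161 = (-0.1690, -0.5071, 0.5071, 0.6761).
r_{12} = e_1·w_2 = -2.5355.
u_2 = w_2 + 2.5355·e_1 = (-2.4286, 1.7143, -2.7143, 2.7143).
‖u_2‖ = 4.8550, so e_2 = (-0.5002, 0.3531, -0.5591, 0.5591).
Qᵀb = (0.0000, -1.2358).
Back-substitute: x_2 = -1.2358/4.8550 = -0.2545.
x_1 = (0.0000 + 2.5355·(-0.2545))/5.9161 = -0.1091.

x = (-0.1091, -0.2545)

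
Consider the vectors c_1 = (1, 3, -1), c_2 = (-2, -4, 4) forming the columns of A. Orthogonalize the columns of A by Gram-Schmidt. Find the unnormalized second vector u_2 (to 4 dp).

u_2 = (-0.3636, 0.9091, 2.3636)

c_1 = (1, 3, -1); ‖c_1‖ = 3.3166, so q_1 = (0.3015, 0.9045, -0.3015).
q_1·c_2 = 0.3015·(-2) + 0.9045·(-4) + (-0.3015)·4 = -5.4272.
u_2 = c_2 + 5.4272·q_1 = (-0.3636, 0.9091, 2.3636).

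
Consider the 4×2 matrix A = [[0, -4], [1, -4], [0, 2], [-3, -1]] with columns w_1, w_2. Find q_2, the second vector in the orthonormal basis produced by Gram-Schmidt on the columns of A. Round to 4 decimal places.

q_2 = (-0.6585, -0.6420, 0.3292, -0.2140)

w_1 = (0, 1, 0, -3); ‖w_1‖ = 3.1623, so q_1 = (0.0000, 0.3162, 0.0000, -0.9487).
q_1·w_2 = 0.0000·(-4) + 0.3162·(-4) + 0.0000·2 + (-0.9487)·(-1) = -0.3162.
u_2 = w_2 + 0.3162·q_1 = (-4.0000, -3.9000, 2.0000, -1.3000).
‖u_2‖ = 6.0745, so q_2 = (-0.6585, -0.6420, 0.3292, -0.2140).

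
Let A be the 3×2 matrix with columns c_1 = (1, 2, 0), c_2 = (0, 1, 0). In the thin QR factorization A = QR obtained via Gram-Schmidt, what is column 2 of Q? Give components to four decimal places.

c_1 = (1, 2, 0); ‖c_1‖ = 2.2361, so q_1 = (0.4472, 0.8944, 0.0000).
q_1·c_2 = 0.4472·0 + 0.8944·1 + 0.0000·0 = 0.8944.
u_2 = c_2 − 0.8944·q_1 = (-0.4000, 0.2000, 0.0000).
‖u_2‖ = 0.4472, so q_2 = (-0.8944, 0.4472, 0.0000).

q_2 = (-0.8944, 0.4472, 0.0000)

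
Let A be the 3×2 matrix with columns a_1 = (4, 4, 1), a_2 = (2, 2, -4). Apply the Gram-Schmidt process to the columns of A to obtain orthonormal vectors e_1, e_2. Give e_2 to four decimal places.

e_2 = (0.1231, 0.1231, -0.9847)

e_1 = a_1/‖a_1‖ = (4, 4, 1)/5.7446 = (0.6963, 0.6963, 0.1741).
r_{12} = e_1·a_2 = 2.0889.
u_2 = a_2 − 2.0889·e_1 = (0.5455, 0.5455, -4.3636).
‖u_2‖ = 4.4313, so e_2 = (0.1231, 0.1231, -0.9847).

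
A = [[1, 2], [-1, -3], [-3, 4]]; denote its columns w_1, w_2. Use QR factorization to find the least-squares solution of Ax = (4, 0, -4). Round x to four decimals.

w_1 = (1, -1, -3); ‖w_1‖ = 3.3166, so e_1 = (0.3015, -0.3015, -0.9045).
e_1·w_2 = 0.3015·2 + (-0.3015)·(-3) + (-0.9045)·4 = -2.1106.
u_2 = w_2 + 2.1106·e_1 = (2.6364, -3.6364, 2.0909).
‖u_2‖ = 4.9543, so e_2 = (0.5321, -0.7340, 0.4220).
Qᵀb = (4.8242, 0.4404).
Back-substitute: x_2 = 0.4404/4.9543 = 0.0889.
x_1 = (4.8242 + 2.1106·0.0889)/3.3166 = 1.5111.

x = (1.5111, 0.0889)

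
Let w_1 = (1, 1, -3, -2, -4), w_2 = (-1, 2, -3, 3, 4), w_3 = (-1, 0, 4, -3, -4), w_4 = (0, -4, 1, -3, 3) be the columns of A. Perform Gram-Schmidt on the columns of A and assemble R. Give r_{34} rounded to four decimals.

r_{34} = -2.5764

q_1 = w_1/‖w_1‖ = (1, 1, -3, -2, -4)/5.5678 = (0.1796, 0.1796, -0.5388, -0.3592, -0.7184).
r_{12} = q_1·w_2 = -2.1553.
u_2 = w_2 + 2.1553·q_1 = (-0.6129, 2.3871, -4.1613, 2.2258, 2.4516).
‖u_2‖ = 5.8613, so q_2 = (-0.1046, 0.4073, -0.7100, 0.3797, 0.4183).
r_{13} = q_1·w_3 = 1.6164; r_{23} = q_2·w_3 = -5.5476.
u_3 = w_3 − 1.6164·q_1 + 5.5476·q_2 = (-1.8704, 1.9690, 0.9324, -0.3127, -0.5183).
‖u_3‖ = 2.9345, so q_3 = (-0.6374, 0.6710, 0.3177, -0.1066, -0.1766).
r_{34} = q_3·w_4 = -2.5764.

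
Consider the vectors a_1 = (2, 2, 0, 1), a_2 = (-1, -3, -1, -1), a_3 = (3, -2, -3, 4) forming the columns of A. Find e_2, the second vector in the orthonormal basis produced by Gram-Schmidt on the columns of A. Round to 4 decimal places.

a_1 = (2, 2, 0, 1); ‖a_1‖ = 3.0000, so e_1 = (0.6667, 0.6667, 0.0000, 0.3333).
e_1·a_2 = 0.6667·(-1) + 0.6667·(-3) + 0.0000·(-1) + 0.3333·(-1) = -3.0000.
u_2 = a_2 + 3.0000·e_1 = (1.0000, -1.0000, -1.0000, 0.0000).
‖u_2‖ = 1.7321, so e_2 = (0.5774, -0.5774, -0.5774, 0.0000).

e_2 = (0.5774, -0.5774, -0.5774, 0.0000)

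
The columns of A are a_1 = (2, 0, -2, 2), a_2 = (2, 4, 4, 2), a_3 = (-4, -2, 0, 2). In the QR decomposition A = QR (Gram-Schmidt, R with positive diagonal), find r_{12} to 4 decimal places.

e_1 = a_1/‖a_1‖ = (2, 0, -2, 2)/3.4641 = (0.5774, 0.0000, -0.5774, 0.5774).
r_{12} = e_1·a_2 = 0.0000.

r_{12} = 0.0000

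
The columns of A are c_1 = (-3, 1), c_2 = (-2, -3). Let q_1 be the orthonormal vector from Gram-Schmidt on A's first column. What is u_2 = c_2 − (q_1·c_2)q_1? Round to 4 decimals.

c_1 = (-3, 1); ‖c_1‖ = 3.1623, so q_1 = (-0.9487, 0.3162).
q_1·c_2 = (-0.9487)·(-2) + 0.3162·(-3) = 0.9487.
u_2 = c_2 − 0.9487·q_1 = (-1.1000, -3.3000).

u_2 = (-1.1000, -3.3000)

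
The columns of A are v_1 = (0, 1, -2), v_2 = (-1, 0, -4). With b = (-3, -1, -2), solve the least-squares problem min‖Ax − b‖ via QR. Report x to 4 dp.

x = (-1.7619, 1.4762)

v_1 = (0, 1, -2); ‖v_1‖ = 2.2361, so e_1 = (0.0000, 0.4472, -0.8944).
e_1·v_2 = 0.0000·(-1) + 0.4472·0 + (-0.8944)·(-4) = 3.5777.
u_2 = v_2 − 3.5777·e_1 = (-1.0000, -1.6000, -0.8000).
‖u_2‖ = 2.0494, so e_2 = (-0.4880, -0.7807, -0.3904).
Qᵀb = (1.3416, 3.0253).
Back-substitute: x_2 = 3.0253/2.0494 = 1.4762.
x_1 = (1.3416 − 3.5777·1.4762)/2.2361 = -1.7619.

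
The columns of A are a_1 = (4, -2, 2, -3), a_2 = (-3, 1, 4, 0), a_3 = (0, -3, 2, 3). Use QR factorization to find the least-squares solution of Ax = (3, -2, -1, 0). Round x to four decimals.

q_1 = a_1/‖a_1‖ = (4, -2, 2, -3)/5.7446 = (0.6963, -0.3482, 0.3482, -0.5222).
r_{12} = q_1·a_2 = -1.0445.
u_2 = a_2 + 1.0445·q_1 = (-2.2727, 0.6364, 4.3636, -0.5455).
‖u_2‖ = 4.9909, so q_2 = (-0.4554, 0.1275, 0.8743, -0.1093).
r_{13} = q_1·a_3 = 0.1741; r_{23} = q_2·a_3 = 1.0383.
u_3 = a_3 − 0.1741·q_1 − 1.0383·q_2 = (0.3516, -3.0718, 1.0316, 3.2044).
‖u_3‖ = 4.5707, so q_3 = (0.0769, -0.6721, 0.2257, 0.7011).
Qᵀb = (2.4371, -2.4955, 1.3492).
Back-substitute: x_3 = 1.3492/4.5707 = 0.2952.
x_2 = (-2.4955 − 1.0383·0.2952)/4.9909 = -0.5614.
x_1 = (2.4371 + 1.0445·(-0.5614) − 0.1741·0.2952)/5.7446 = 0.3132.

x = (0.3132, -0.5614, 0.2952)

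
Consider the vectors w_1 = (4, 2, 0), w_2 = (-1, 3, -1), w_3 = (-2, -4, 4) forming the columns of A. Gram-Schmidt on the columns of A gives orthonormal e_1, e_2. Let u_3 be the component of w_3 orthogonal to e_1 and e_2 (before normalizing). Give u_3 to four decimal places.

w_1 = (4, 2, 0); ‖w_1‖ = 4.4721, so e_1 = (0.8944, 0.4472, 0.0000).
e_1·w_2 = 0.8944·(-1) + 0.4472·3 + 0.0000·(-1) = 0.4472.
u_2 = w_2 − 0.4472·e_1 = (-1.4000, 2.8000, -1.0000).
‖u_2‖ = 3.2863, so e_2 = (-0.4260, 0.8520, -0.3043).
e_1·w_3 = 0.8944·(-2) + 0.4472·(-4) + 0.0000·4 = -3.5777; e_2·w_3 = (-0.4260)·(-2) + 0.8520·(-4) + (-0.3043)·4 = -3.7732.
u_3 = w_3 + 3.5777·e_1 + 3.7732·e_2 = (-0.4074, 0.8148, 2.8519).

u_3 = (-0.4074, 0.8148, 2.8519)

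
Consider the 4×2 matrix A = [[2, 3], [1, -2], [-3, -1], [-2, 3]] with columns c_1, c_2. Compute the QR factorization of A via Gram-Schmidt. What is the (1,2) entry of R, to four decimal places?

r_{12} = 0.2357

c_1 = (2, 1, -3, -2); ‖c_1‖ = 4.2426, so e_1 = (0.4714, 0.2357, -0.7071, -0.4714).
r_{12} = e_1·c_2 = 0.2357.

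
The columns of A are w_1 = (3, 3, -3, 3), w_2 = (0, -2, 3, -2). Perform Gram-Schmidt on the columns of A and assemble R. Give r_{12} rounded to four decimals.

e_1 = w_1/‖w_1‖ = (3, 3, -3, 3)/6.0000 = (0.5000, 0.5000, -0.5000, 0.5000).
r_{12} = e_1·w_2 = -3.5000.

r_{12} = -3.5000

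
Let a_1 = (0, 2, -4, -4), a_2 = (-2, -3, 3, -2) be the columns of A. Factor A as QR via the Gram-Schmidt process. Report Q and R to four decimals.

Q = [[0.0000, -0.4150], [0.3333, -0.5073], [-0.6667, 0.3920], [-0.6667, -0.6456]], R = [[6.0000, -1.6667], [0.0000, 4.8189]]

e_1 = a_1/‖a_1‖ = (0, 2, -4, -4)/6.0000 = (0.0000, 0.3333, -0.6667, -0.6667).
r_{12} = e_1·a_2 = -1.6667.
u_2 = a_2 + 1.6667·e_1 = (-2.0000, -2.4444, 1.8889, -3.1111).
‖u_2‖ = 4.8189, so e_2 = (-0.4150, -0.5073, 0.3920, -0.6456).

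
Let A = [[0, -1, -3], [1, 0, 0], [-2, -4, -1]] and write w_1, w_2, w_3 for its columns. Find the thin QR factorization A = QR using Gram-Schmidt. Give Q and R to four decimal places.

w_1 = (0, 1, -2); ‖w_1‖ = 2.2361, so q_1 = (0.0000, 0.4472, -0.8944).
q_1·w_2 = 0.0000·(-1) + 0.4472·0 + (-0.8944)·(-4) = 3.5777.
u_2 = w_2 − 3.5777·q_1 = (-1.0000, -1.6000, -0.8000).
‖u_2‖ = 2.0494, so q_2 = (-0.4880, -0.7807, -0.3904).
q_1·w_3 = 0.0000·(-3) + 0.4472·0 + (-0.8944)·(-1) = 0.8944; q_2·w_3 = (-0.4880)·(-3) + (-0.7807)·0 + (-0.3904)·(-1) = 1.8542.
u_3 = w_3 − 0.8944·q_1 − 1.8542·q_2 = (-2.0952, 1.0476, 0.5238).
‖u_3‖ = 2.4004, so q_3 = (-0.8729, 0.4364, 0.2182).

Q = [[0.0000, -0.4880, -0.8729], [0.4472, -0.7807, 0.4364], [-0.8944, -0.3904, 0.2182]], R = [[2.2361, 3.5777, 0.8944], [0.0000, 2.0494, 1.8542], [0.0000, 0.0000, 2.4004]]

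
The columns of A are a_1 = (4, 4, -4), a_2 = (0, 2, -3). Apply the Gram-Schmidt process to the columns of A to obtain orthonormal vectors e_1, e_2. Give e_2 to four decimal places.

e_2 = (-0.7715, 0.1543, -0.6172)

a_1 = (4, 4, -4); ‖a_1‖ = 6.9282, so e_1 = (0.5774, 0.5774, -0.5774).
e_1·a_2 = 0.5774·0 + 0.5774·2 + (-0.5774)·(-3) = 2.8868.
u_2 = a_2 − 2.8868·e_1 = (-1.6667, 0.3333, -1.3333).
‖u_2‖ = 2.1602, so e_2 = (-0.7715, 0.1543, -0.6172).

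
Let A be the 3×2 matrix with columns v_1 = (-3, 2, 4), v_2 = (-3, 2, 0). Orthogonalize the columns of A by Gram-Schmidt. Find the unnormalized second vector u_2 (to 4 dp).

e_1 = v_1/‖v_1‖ = (-3, 2, 4)/5.3852 = (-0.5571, 0.3714, 0.7428).
r_{12} = e_1·v_2 = 2.4140.
u_2 = v_2 − 2.4140·e_1 = (-1.6552, 1.1034, -1.7931).

u_2 = (-1.6552, 1.1034, -1.7931)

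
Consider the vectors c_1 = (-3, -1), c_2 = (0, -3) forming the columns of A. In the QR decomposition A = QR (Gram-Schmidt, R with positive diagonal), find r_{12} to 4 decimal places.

r_{12} = 0.9487

e_1 = c_1/‖c_1‖ = (-3, -1)/3.1623 = (-0.9487, -0.3162).
r_{12} = e_1·c_2 = 0.9487.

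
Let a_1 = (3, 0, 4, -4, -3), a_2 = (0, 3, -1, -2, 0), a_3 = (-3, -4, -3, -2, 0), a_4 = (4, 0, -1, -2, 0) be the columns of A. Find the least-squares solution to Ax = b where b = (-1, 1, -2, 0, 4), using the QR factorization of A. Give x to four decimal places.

x = (-0.5634, 0.4443, 0.0282, 0.2349)

a_1 = (3, 0, 4, -4, -3); ‖a_1‖ = 7.0711, so q_1 = (0.4243, 0.0000, 0.5657, -0.5657, -0.4243).
q_1·a_2 = 0.4243·0 + 0.0000·3 + 0.5657·(-1) + (-0.5657)·(-2) + (-0.4243)·0 = 0.5657.
u_2 = a_2 − 0.5657·q_1 = (-0.2400, 3.0000, -1.3200, -1.6800, 0.2400).
‖u_2‖ = 3.6986, so q_2 = (-0.0649, 0.8111, -0.3569, -0.4542, 0.0649).
q_1·a_3 = 0.4243·(-3) + 0.0000·(-4) + 0.5657·(-3) + (-0.5657)·(-2) + (-0.4243)·0 = -1.8385; q_2·a_3 = (-0.0649)·(-3) + 0.8111·(-4) + (-0.3569)·(-3) + (-0.4542)·(-2) + 0.0649·0 = -1.0707.
u_3 = a_3 + 1.8385·q_1 + 1.0707·q_2 = (-2.2895, -3.1316, -2.3421, -3.5263, -0.7105).
‖u_3‖ = 5.7856, so q_3 = (-0.3957, -0.5413, -0.4048, -0.6095, -0.1228).
q_1·a_4 = 0.4243·4 + 0.0000·0 + 0.5657·(-1) + (-0.5657)·(-2) + (-0.4243)·0 = 2.2627; q_2·a_4 = (-0.0649)·4 + 0.8111·0 + (-0.3569)·(-1) + (-0.4542)·(-2) + 0.0649·0 = 1.0058; q_3·a_4 = (-0.3957)·4 + (-0.5413)·0 + (-0.4048)·(-1) + (-0.6095)·(-2) + (-0.1228)·0 = 0.0409.
u_4 = a_4 − 2.2627·q_1 − 1.0058·q_2 − 0.0409·q_3 = (3.1215, -0.7936, -1.9045, -0.2382, 0.8998).
‖u_4‖ = 3.8557, so q_4 = (0.8096, -0.2058, -0.4939, -0.0618, 0.2334).
Qᵀb = (-3.2527, 1.8493, 0.1728, 0.9059).
Back-substitute: x_4 = 0.9059/3.8557 = 0.2349.
x_3 = (0.1728 − 0.0409·0.2349)/5.7856 = 0.0282.
x_2 = (1.8493 + 1.0707·0.0282 − 1.0058·0.2349)/3.6986 = 0.4443.
x_1 = (-3.2527 − 0.5657·0.4443 + 1.8385·0.0282 − 2.2627·0.2349)/7.0711 = -0.5634.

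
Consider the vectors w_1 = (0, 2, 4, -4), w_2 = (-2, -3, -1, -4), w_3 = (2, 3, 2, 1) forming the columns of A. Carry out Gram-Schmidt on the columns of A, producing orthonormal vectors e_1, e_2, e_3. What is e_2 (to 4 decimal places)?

w_1 = (0, 2, 4, -4); ‖w_1‖ = 6.0000, so e_1 = (0.0000, 0.3333, 0.6667, -0.6667).
e_1·w_2 = 0.0000·(-2) + 0.3333·(-3) + 0.6667·(-1) + (-0.6667)·(-4) = 1.0000.
u_2 = w_2 − 1.0000·e_1 = (-2.0000, -3.3333, -1.6667, -3.3333).
‖u_2‖ = 5.3852, so e_2 = (-0.3714, -0.6190, -0.3095, -0.6190).

e_2 = (-0.3714, -0.6190, -0.3095, -0.6190)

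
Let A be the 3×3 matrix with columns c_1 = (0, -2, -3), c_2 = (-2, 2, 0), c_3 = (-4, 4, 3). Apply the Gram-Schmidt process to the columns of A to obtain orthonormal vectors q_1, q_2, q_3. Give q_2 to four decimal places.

c_1 = (0, -2, -3); ‖c_1‖ = 3.6056, so q_1 = (0.0000, -0.5547, -0.8321).
q_1·c_2 = 0.0000·(-2) + (-0.5547)·2 + (-0.8321)·0 = -1.1094.
u_2 = c_2 + 1.1094·q_1 = (-2.0000, 1.3846, -0.9231).
‖u_2‖ = 2.6018, so q_2 = (-0.7687, 0.5322, -0.3548).

q_2 = (-0.7687, 0.5322, -0.3548)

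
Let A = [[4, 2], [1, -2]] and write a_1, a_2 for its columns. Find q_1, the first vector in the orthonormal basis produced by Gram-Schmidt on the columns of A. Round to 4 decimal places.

q_1 = (0.9701, 0.2425)

q_1 = a_1/‖a_1‖ = (4, 1)/4.1231 = (0.9701, 0.2425).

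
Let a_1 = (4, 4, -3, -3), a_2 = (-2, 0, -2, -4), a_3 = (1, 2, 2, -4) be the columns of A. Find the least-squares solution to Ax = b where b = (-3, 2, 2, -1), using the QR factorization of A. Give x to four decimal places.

a_1 = (4, 4, -3, -3); ‖a_1‖ = 7.0711, so e_1 = (0.5657, 0.5657, -0.4243, -0.4243).
e_1·a_2 = 0.5657·(-2) + 0.5657·0 + (-0.4243)·(-2) + (-0.4243)·(-4) = 1.4142.
u_2 = a_2 − 1.4142·e_1 = (-2.8000, -0.8000, -1.4000, -3.4000).
‖u_2‖ = 4.6904, so e_2 = (-0.5970, -0.1706, -0.2985, -0.7249).
e_1·a_3 = 0.5657·1 + 0.5657·2 + (-0.4243)·2 + (-0.4243)·(-4) = 2.5456; e_2·a_3 = (-0.5970)·1 + (-0.1706)·2 + (-0.2985)·2 + (-0.7249)·(-4) = 1.3645.
u_3 = a_3 − 2.5456·e_1 − 1.3645·e_2 = (0.3745, 0.7927, 3.4873, -1.9309).
‖u_3‖ = 4.0814, so e_3 = (0.0918, 0.1942, 0.8544, -0.4731).
Qᵀb = (-0.9899, 1.5777, 2.2951).
Back-substitute: x_3 = 2.2951/4.0814 = 0.5623.
x_2 = (1.5777 − 1.3645·0.5623)/4.6904 = 0.1728.
x_1 = (-0.9899 − 1.4142·0.1728 − 2.5456·0.5623)/7.0711 = -0.3770.

x = (-0.3770, 0.1728, 0.5623)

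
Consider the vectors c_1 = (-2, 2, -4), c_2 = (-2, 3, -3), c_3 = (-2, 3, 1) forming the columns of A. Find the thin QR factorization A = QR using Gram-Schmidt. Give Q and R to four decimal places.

Q = [[-0.4082, -0.1231, -0.9045], [0.4082, 0.8616, -0.3015], [-0.8165, 0.4924, 0.3015]], R = [[4.8990, 4.4907, 1.2247], [0.0000, 1.3540, 3.3235], [0.0000, 0.0000, 1.2060]]

c_1 = (-2, 2, -4); ‖c_1‖ = 4.8990, so e_1 = (-0.4082, 0.4082, -0.8165).
e_1·c_2 = (-0.4082)·(-2) + 0.4082·3 + (-0.8165)·(-3) = 4.4907.
u_2 = c_2 − 4.4907·e_1 = (-0.1667, 1.1667, 0.6667).
‖u_2‖ = 1.3540, so e_2 = (-0.1231, 0.8616, 0.4924).
e_1·c_3 = (-0.4082)·(-2) + 0.4082·3 + (-0.8165)·1 = 1.2247; e_2·c_3 = (-0.1231)·(-2) + 0.8616·3 + 0.4924·1 = 3.3235.
u_3 = c_3 − 1.2247·e_1 − 3.3235·e_2 = (-1.0909, -0.3636, 0.3636).
‖u_3‖ = 1.2060, so e_3 = (-0.9045, -0.3015, 0.3015).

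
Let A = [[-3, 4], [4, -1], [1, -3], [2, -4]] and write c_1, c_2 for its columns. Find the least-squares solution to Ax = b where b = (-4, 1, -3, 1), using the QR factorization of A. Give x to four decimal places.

x = (0.5763, 0.0847)

e_1 = c_1/‖c_1‖ = (-3, 4, 1, 2)/5.4772 = (-0.5477, 0.7303, 0.1826, 0.3651).
r_{12} = e_1·c_2 = -4.9295.
u_2 = c_2 + 4.9295·e_1 = (1.3000, 2.6000, -2.1000, -2.2000).
‖u_2‖ = 4.2071, so e_2 = (0.3090, 0.6180, -0.4992, -0.5229).
Qᵀb = (2.7386, 0.3565).
Back-substitute: x_2 = 0.3565/4.2071 = 0.0847.
x_1 = (2.7386 + 4.9295·0.0847)/5.4772 = 0.5763.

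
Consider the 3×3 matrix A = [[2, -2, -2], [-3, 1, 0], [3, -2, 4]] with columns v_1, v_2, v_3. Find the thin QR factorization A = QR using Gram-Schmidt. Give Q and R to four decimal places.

Q = [[0.4264, -0.7126, -0.5571], [-0.6396, -0.6730, 0.3714], [0.6396, -0.1980, 0.7428]], R = [[4.6904, -2.7716, 1.7056], [0.0000, 1.1481, 0.6334], [0.0000, 0.0000, 4.0853]]

v_1 = (2, -3, 3); ‖v_1‖ = 4.6904, so e_1 = (0.4264, -0.6396, 0.6396).
e_1·v_2 = 0.4264·(-2) + (-0.6396)·1 + 0.6396·(-2) = -2.7716.
u_2 = v_2 + 2.7716·e_1 = (-0.8182, -0.7727, -0.2273).
‖u_2‖ = 1.1481, so e_2 = (-0.7126, -0.6730, -0.1980).
e_1·v_3 = 0.4264·(-2) + (-0.6396)·0 + 0.6396·4 = 1.7056; e_2·v_3 = (-0.7126)·(-2) + (-0.6730)·0 + (-0.1980)·4 = 0.6334.
u_3 = v_3 − 1.7056·e_1 − 0.6334·e_2 = (-2.2759, 1.5172, 3.0345).
‖u_3‖ = 4.0853, so e_3 = (-0.5571, 0.3714, 0.7428).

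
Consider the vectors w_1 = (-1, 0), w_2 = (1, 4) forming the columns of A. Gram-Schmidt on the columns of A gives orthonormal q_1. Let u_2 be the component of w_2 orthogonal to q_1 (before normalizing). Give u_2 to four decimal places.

w_1 = (-1, 0); ‖w_1‖ = 1.0000, so q_1 = (-1.0000, 0.0000).
q_1·w_2 = (-1.0000)·1 + 0.0000·4 = -1.0000.
u_2 = w_2 + 1.0000·q_1 = (0.0000, 4.0000).

u_2 = (0.0000, 4.0000)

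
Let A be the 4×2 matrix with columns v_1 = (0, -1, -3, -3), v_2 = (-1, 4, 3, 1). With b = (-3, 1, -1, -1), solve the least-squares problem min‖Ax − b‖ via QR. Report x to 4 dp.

x = (0.7121, 0.5331)

v_1 = (0, -1, -3, -3); ‖v_1‖ = 4.3589, so e_1 = (0.0000, -0.2294, -0.6882, -0.6882).
e_1·v_2 = 0.0000·(-1) + (-0.2294)·4 + (-0.6882)·3 + (-0.6882)·1 = -3.6707.
u_2 = v_2 + 3.6707·e_1 = (-1.0000, 3.1579, 0.4737, -1.5263).
‖u_2‖ = 3.6778, so e_2 = (-0.2719, 0.8586, 0.1288, -0.4150).
Qᵀb = (1.1471, 1.9605).
Back-substitute: x_2 = 1.9605/3.6778 = 0.5331.
x_1 = (1.1471 + 3.6707·0.5331)/4.3589 = 0.7121.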